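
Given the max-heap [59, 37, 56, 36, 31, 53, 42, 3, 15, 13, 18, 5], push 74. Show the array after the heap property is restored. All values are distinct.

[74, 37, 59, 36, 31, 56, 42, 3, 15, 13, 18, 5, 53]

append 74 at index 12 → [59, 37, 56, 36, 31, 53, 42, 3, 15, 13, 18, 5, 74]
74 > parent 53 at index 5, swap → [59, 37, 56, 36, 31, 74, 42, 3, 15, 13, 18, 5, 53]
74 > parent 56 at index 2, swap → [59, 37, 74, 36, 31, 56, 42, 3, 15, 13, 18, 5, 53]
74 > parent 59 at index 0, swap → [74, 37, 59, 36, 31, 56, 42, 3, 15, 13, 18, 5, 53]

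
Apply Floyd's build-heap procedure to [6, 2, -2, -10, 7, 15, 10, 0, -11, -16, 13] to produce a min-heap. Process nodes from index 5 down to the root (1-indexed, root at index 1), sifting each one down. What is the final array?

[-16, -11, -2, -10, 2, 15, 10, 0, 6, 7, 13]

sift down from index 5:
  7 vs smaller child -16 at index 10, swap → [6, 2, -2, -10, -16, 15, 10, 0, -11, 7, 13]
sift down from index 4:
  -10 vs smaller child -11 at index 9, swap → [6, 2, -2, -11, -16, 15, 10, 0, -10, 7, 13]
sift down from index 3: already satisfies heap property
sift down from index 2:
  2 vs smaller child -16 at index 5, swap → [6, -16, -2, -11, 2, 15, 10, 0, -10, 7, 13]
sift down from index 1:
  6 vs smaller child -16 at index 2, swap → [-16, 6, -2, -11, 2, 15, 10, 0, -10, 7, 13]
  6 vs smaller child -11 at index 4, swap → [-16, -11, -2, 6, 2, 15, 10, 0, -10, 7, 13]
  6 vs smaller child -10 at index 9, swap → [-16, -11, -2, -10, 2, 15, 10, 0, 6, 7, 13]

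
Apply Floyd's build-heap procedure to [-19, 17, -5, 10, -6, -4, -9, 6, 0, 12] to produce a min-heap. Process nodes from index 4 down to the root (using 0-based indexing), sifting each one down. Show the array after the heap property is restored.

sift down from index 4: already satisfies heap property
sift down from index 3:
  10 vs smaller child 0 at index 8, swap → [-19, 17, -5, 0, -6, -4, -9, 6, 10, 12]
sift down from index 2:
  -5 vs smaller child -9 at index 6, swap → [-19, 17, -9, 0, -6, -4, -5, 6, 10, 12]
sift down from index 1:
  17 vs smaller child -6 at index 4, swap → [-19, -6, -9, 0, 17, -4, -5, 6, 10, 12]
  17 vs only child 12 at index 9, swap → [-19, -6, -9, 0, 12, -4, -5, 6, 10, 17]
sift down from index 0: already satisfies heap property

[-19, -6, -9, 0, 12, -4, -5, 6, 10, 17]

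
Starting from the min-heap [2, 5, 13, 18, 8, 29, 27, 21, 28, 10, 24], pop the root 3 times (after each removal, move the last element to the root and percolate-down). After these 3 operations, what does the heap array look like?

extract-min #1 returns 2:
  remove root 2; move last element 24 to root → [24, 5, 13, 18, 8, 29, 27, 21, 28, 10]
  24 vs smaller child 5 at index 1, swap → [5, 24, 13, 18, 8, 29, 27, 21, 28, 10]
  24 vs smaller child 8 at index 4, swap → [5, 8, 13, 18, 24, 29, 27, 21, 28, 10]
  24 vs only child 10 at index 9, swap → [5, 8, 13, 18, 10, 29, 27, 21, 28, 24]
extract-min #2 returns 5:
  remove root 5; move last element 24 to root → [24, 8, 13, 18, 10, 29, 27, 21, 28]
  24 vs smaller child 8 at index 1, swap → [8, 24, 13, 18, 10, 29, 27, 21, 28]
  24 vs smaller child 10 at index 4, swap → [8, 10, 13, 18, 24, 29, 27, 21, 28]
extract-min #3 returns 8:
  remove root 8; move last element 28 to root → [28, 10, 13, 18, 24, 29, 27, 21]
  28 vs smaller child 10 at index 1, swap → [10, 28, 13, 18, 24, 29, 27, 21]
  28 vs smaller child 18 at index 3, swap → [10, 18, 13, 28, 24, 29, 27, 21]
  28 vs only child 21 at index 7, swap → [10, 18, 13, 21, 24, 29, 27, 28]

[10, 18, 13, 21, 24, 29, 27, 28]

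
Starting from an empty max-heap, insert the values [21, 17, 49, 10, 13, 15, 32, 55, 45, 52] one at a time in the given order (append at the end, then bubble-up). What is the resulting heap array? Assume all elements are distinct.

Insert 21:
  append 21 at index 0 → [21] (no swap needed)
Insert 17:
  append 17 at index 1 → [21, 17] (no swap needed)
Insert 49:
  append 49 at index 2 → [21, 17, 49]
  49 > parent 21 at index 0, swap → [49, 17, 21]
Insert 10:
  append 10 at index 3 → [49, 17, 21, 10] (no swap needed)
Insert 13:
  append 13 at index 4 → [49, 17, 21, 10, 13] (no swap needed)
Insert 15:
  append 15 at index 5 → [49, 17, 21, 10, 13, 15] (no swap needed)
Insert 32:
  append 32 at index 6 → [49, 17, 21, 10, 13, 15, 32]
  32 > parent 21 at index 2, swap → [49, 17, 32, 10, 13, 15, 21]
Insert 55:
  append 55 at index 7 → [49, 17, 32, 10, 13, 15, 21, 55]
  55 > parent 10 at index 3, swap → [49, 17, 32, 55, 13, 15, 21, 10]
  55 > parent 17 at index 1, swap → [49, 55, 32, 17, 13, 15, 21, 10]
  55 > parent 49 at index 0, swap → [55, 49, 32, 17, 13, 15, 21, 10]
Insert 45:
  append 45 at index 8 → [55, 49, 32, 17, 13, 15, 21, 10, 45]
  45 > parent 17 at index 3, swap → [55, 49, 32, 45, 13, 15, 21, 10, 17]
Insert 52:
  append 52 at index 9 → [55, 49, 32, 45, 13, 15, 21, 10, 17, 52]
  52 > parent 13 at index 4, swap → [55, 49, 32, 45, 52, 15, 21, 10, 17, 13]
  52 > parent 49 at index 1, swap → [55, 52, 32, 45, 49, 15, 21, 10, 17, 13]

[55, 52, 32, 45, 49, 15, 21, 10, 17, 13]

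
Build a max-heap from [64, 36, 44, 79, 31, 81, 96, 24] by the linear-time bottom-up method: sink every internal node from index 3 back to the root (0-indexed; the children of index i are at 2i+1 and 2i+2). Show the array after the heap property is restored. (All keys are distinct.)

sift down from index 3: already satisfies heap property
sift down from index 2:
  44 vs larger child 96 at index 6, swap → [64, 36, 96, 79, 31, 81, 44, 24]
sift down from index 1:
  36 vs larger child 79 at index 3, swap → [64, 79, 96, 36, 31, 81, 44, 24]
sift down from index 0:
  64 vs larger child 96 at index 2, swap → [96, 79, 64, 36, 31, 81, 44, 24]
  64 vs larger child 81 at index 5, swap → [96, 79, 81, 36, 31, 64, 44, 24]

[96, 79, 81, 36, 31, 64, 44, 24]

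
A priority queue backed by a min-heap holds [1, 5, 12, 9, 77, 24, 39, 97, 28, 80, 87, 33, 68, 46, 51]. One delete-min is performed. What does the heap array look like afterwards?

remove root 1; move last element 51 to root → [51, 5, 12, 9, 77, 24, 39, 97, 28, 80, 87, 33, 68, 46]
51 vs smaller child 5 at index 1, swap → [5, 51, 12, 9, 77, 24, 39, 97, 28, 80, 87, 33, 68, 46]
51 vs smaller child 9 at index 3, swap → [5, 9, 12, 51, 77, 24, 39, 97, 28, 80, 87, 33, 68, 46]
51 vs smaller child 28 at index 8, swap → [5, 9, 12, 28, 77, 24, 39, 97, 51, 80, 87, 33, 68, 46]

[5, 9, 12, 28, 77, 24, 39, 97, 51, 80, 87, 33, 68, 46]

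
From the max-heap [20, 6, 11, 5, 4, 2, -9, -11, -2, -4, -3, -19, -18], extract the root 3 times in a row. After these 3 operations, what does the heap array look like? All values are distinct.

[5, 4, 2, -2, -3, -18, -9, -11, -19, -4]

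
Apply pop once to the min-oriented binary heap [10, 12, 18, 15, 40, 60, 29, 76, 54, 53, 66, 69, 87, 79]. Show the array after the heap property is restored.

remove root 10; move last element 79 to root → [79, 12, 18, 15, 40, 60, 29, 76, 54, 53, 66, 69, 87]
79 vs smaller child 12 at index 1, swap → [12, 79, 18, 15, 40, 60, 29, 76, 54, 53, 66, 69, 87]
79 vs smaller child 15 at index 3, swap → [12, 15, 18, 79, 40, 60, 29, 76, 54, 53, 66, 69, 87]
79 vs smaller child 54 at index 8, swap → [12, 15, 18, 54, 40, 60, 29, 76, 79, 53, 66, 69, 87]

[12, 15, 18, 54, 40, 60, 29, 76, 79, 53, 66, 69, 87]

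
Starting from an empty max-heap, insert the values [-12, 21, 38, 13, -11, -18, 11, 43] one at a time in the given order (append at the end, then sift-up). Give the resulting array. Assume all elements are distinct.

[43, 38, 21, 13, -11, -18, 11, -12]

Insert -12:
  append -12 at index 0 → [-12] (no swap needed)
Insert 21:
  append 21 at index 1 → [-12, 21]
  21 > parent -12 at index 0, swap → [21, -12]
Insert 38:
  append 38 at index 2 → [21, -12, 38]
  38 > parent 21 at index 0, swap → [38, -12, 21]
Insert 13:
  append 13 at index 3 → [38, -12, 21, 13]
  13 > parent -12 at index 1, swap → [38, 13, 21, -12]
Insert -11:
  append -11 at index 4 → [38, 13, 21, -12, -11] (no swap needed)
Insert -18:
  append -18 at index 5 → [38, 13, 21, -12, -11, -18] (no swap needed)
Insert 11:
  append 11 at index 6 → [38, 13, 21, -12, -11, -18, 11] (no swap needed)
Insert 43:
  append 43 at index 7 → [38, 13, 21, -12, -11, -18, 11, 43]
  43 > parent -12 at index 3, swap → [38, 13, 21, 43, -11, -18, 11, -12]
  43 > parent 13 at index 1, swap → [38, 43, 21, 13, -11, -18, 11, -12]
  43 > parent 38 at index 0, swap → [43, 38, 21, 13, -11, -18, 11, -12]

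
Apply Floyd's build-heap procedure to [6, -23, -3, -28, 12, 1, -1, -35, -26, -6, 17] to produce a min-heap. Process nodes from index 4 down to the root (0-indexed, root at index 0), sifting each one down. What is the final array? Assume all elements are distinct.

sift down from index 4:
  12 vs smaller child -6 at index 9, swap → [6, -23, -3, -28, -6, 1, -1, -35, -26, 12, 17]
sift down from index 3:
  -28 vs smaller child -35 at index 7, swap → [6, -23, -3, -35, -6, 1, -1, -28, -26, 12, 17]
sift down from index 2: already satisfies heap property
sift down from index 1:
  -23 vs smaller child -35 at index 3, swap → [6, -35, -3, -23, -6, 1, -1, -28, -26, 12, 17]
  -23 vs smaller child -28 at index 7, swap → [6, -35, -3, -28, -6, 1, -1, -23, -26, 12, 17]
sift down from index 0:
  6 vs smaller child -35 at index 1, swap → [-35, 6, -3, -28, -6, 1, -1, -23, -26, 12, 17]
  6 vs smaller child -28 at index 3, swap → [-35, -28, -3, 6, -6, 1, -1, -23, -26, 12, 17]
  6 vs smaller child -26 at index 8, swap → [-35, -28, -3, -26, -6, 1, -1, -23, 6, 12, 17]

[-35, -28, -3, -26, -6, 1, -1, -23, 6, 12, 17]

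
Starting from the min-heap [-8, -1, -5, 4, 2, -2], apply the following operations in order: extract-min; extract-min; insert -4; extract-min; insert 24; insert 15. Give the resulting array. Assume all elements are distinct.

[-2, -1, 2, 4, 24, 15]

extract-min → returns -8:
  remove root -8; move last element -2 to root → [-2, -1, -5, 4, 2]
  -2 vs smaller child -5 at index 2, swap → [-5, -1, -2, 4, 2]
extract-min → returns -5:
  remove root -5; move last element 2 to root → [2, -1, -2, 4]
  2 vs smaller child -2 at index 2, swap → [-2, -1, 2, 4]
insert -4:
  append -4 at index 4 → [-2, -1, 2, 4, -4]
  -4 < parent -1 at index 1, swap → [-2, -4, 2, 4, -1]
  -4 < parent -2 at index 0, swap → [-4, -2, 2, 4, -1]
extract-min → returns -4:
  remove root -4; move last element -1 to root → [-1, -2, 2, 4]
  -1 vs smaller child -2 at index 1, swap → [-2, -1, 2, 4]
insert 24:
  append 24 at index 4 → [-2, -1, 2, 4, 24] (no swap needed)
insert 15:
  append 15 at index 5 → [-2, -1, 2, 4, 24, 15] (no swap needed)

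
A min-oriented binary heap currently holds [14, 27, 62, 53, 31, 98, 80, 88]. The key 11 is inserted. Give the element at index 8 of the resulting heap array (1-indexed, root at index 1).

88

append 11 at index 9 → [14, 27, 62, 53, 31, 98, 80, 88, 11]
11 < parent 53 at index 4, swap → [14, 27, 62, 11, 31, 98, 80, 88, 53]
11 < parent 27 at index 2, swap → [14, 11, 62, 27, 31, 98, 80, 88, 53]
11 < parent 14 at index 1, swap → [11, 14, 62, 27, 31, 98, 80, 88, 53]
resulting array: [11, 14, 62, 27, 31, 98, 80, 88, 53]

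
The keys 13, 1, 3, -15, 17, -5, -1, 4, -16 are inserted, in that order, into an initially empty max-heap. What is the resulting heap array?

[17, 13, 3, 4, 1, -5, -1, -15, -16]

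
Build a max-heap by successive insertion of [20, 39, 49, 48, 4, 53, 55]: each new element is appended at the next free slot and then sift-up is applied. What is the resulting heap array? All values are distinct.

[55, 48, 53, 20, 4, 39, 49]

Insert 20:
  append 20 at index 0 → [20] (no swap needed)
Insert 39:
  append 39 at index 1 → [20, 39]
  39 > parent 20 at index 0, swap → [39, 20]
Insert 49:
  append 49 at index 2 → [39, 20, 49]
  49 > parent 39 at index 0, swap → [49, 20, 39]
Insert 48:
  append 48 at index 3 → [49, 20, 39, 48]
  48 > parent 20 at index 1, swap → [49, 48, 39, 20]
Insert 4:
  append 4 at index 4 → [49, 48, 39, 20, 4] (no swap needed)
Insert 53:
  append 53 at index 5 → [49, 48, 39, 20, 4, 53]
  53 > parent 39 at index 2, swap → [49, 48, 53, 20, 4, 39]
  53 > parent 49 at index 0, swap → [53, 48, 49, 20, 4, 39]
Insert 55:
  append 55 at index 6 → [53, 48, 49, 20, 4, 39, 55]
  55 > parent 49 at index 2, swap → [53, 48, 55, 20, 4, 39, 49]
  55 > parent 53 at index 0, swap → [55, 48, 53, 20, 4, 39, 49]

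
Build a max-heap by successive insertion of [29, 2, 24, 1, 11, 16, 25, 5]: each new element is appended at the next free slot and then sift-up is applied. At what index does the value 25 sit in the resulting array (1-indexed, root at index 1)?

3

Insert 29:
  append 29 at index 1 → [29] (no swap needed)
Insert 2:
  append 2 at index 2 → [29, 2] (no swap needed)
Insert 24:
  append 24 at index 3 → [29, 2, 24] (no swap needed)
Insert 1:
  append 1 at index 4 → [29, 2, 24, 1] (no swap needed)
Insert 11:
  append 11 at index 5 → [29, 2, 24, 1, 11]
  11 > parent 2 at index 2, swap → [29, 11, 24, 1, 2]
Insert 16:
  append 16 at index 6 → [29, 11, 24, 1, 2, 16] (no swap needed)
Insert 25:
  append 25 at index 7 → [29, 11, 24, 1, 2, 16, 25]
  25 > parent 24 at index 3, swap → [29, 11, 25, 1, 2, 16, 24]
Insert 5:
  append 5 at index 8 → [29, 11, 25, 1, 2, 16, 24, 5]
  5 > parent 1 at index 4, swap → [29, 11, 25, 5, 2, 16, 24, 1]
resulting array: [29, 11, 25, 5, 2, 16, 24, 1]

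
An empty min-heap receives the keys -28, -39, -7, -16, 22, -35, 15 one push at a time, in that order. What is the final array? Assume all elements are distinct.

Insert -28:
  append -28 at index 0 → [-28] (no swap needed)
Insert -39:
  append -39 at index 1 → [-28, -39]
  -39 < parent -28 at index 0, swap → [-39, -28]
Insert -7:
  append -7 at index 2 → [-39, -28, -7] (no swap needed)
Insert -16:
  append -16 at index 3 → [-39, -28, -7, -16] (no swap needed)
Insert 22:
  append 22 at index 4 → [-39, -28, -7, -16, 22] (no swap needed)
Insert -35:
  append -35 at index 5 → [-39, -28, -7, -16, 22, -35]
  -35 < parent -7 at index 2, swap → [-39, -28, -35, -16, 22, -7]
Insert 15:
  append 15 at index 6 → [-39, -28, -35, -16, 22, -7, 15] (no swap needed)

[-39, -28, -35, -16, 22, -7, 15]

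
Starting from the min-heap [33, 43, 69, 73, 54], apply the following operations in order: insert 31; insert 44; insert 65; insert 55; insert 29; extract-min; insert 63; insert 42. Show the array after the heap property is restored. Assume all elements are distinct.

[31, 42, 33, 55, 43, 69, 44, 73, 65, 63, 54]

insert 31:
  append 31 at index 5 → [33, 43, 69, 73, 54, 31]
  31 < parent 69 at index 2, swap → [33, 43, 31, 73, 54, 69]
  31 < parent 33 at index 0, swap → [31, 43, 33, 73, 54, 69]
insert 44:
  append 44 at index 6 → [31, 43, 33, 73, 54, 69, 44] (no swap needed)
insert 65:
  append 65 at index 7 → [31, 43, 33, 73, 54, 69, 44, 65]
  65 < parent 73 at index 3, swap → [31, 43, 33, 65, 54, 69, 44, 73]
insert 55:
  append 55 at index 8 → [31, 43, 33, 65, 54, 69, 44, 73, 55]
  55 < parent 65 at index 3, swap → [31, 43, 33, 55, 54, 69, 44, 73, 65]
insert 29:
  append 29 at index 9 → [31, 43, 33, 55, 54, 69, 44, 73, 65, 29]
  29 < parent 54 at index 4, swap → [31, 43, 33, 55, 29, 69, 44, 73, 65, 54]
  29 < parent 43 at index 1, swap → [31, 29, 33, 55, 43, 69, 44, 73, 65, 54]
  29 < parent 31 at index 0, swap → [29, 31, 33, 55, 43, 69, 44, 73, 65, 54]
extract-min → returns 29:
  remove root 29; move last element 54 to root → [54, 31, 33, 55, 43, 69, 44, 73, 65]
  54 vs smaller child 31 at index 1, swap → [31, 54, 33, 55, 43, 69, 44, 73, 65]
  54 vs smaller child 43 at index 4, swap → [31, 43, 33, 55, 54, 69, 44, 73, 65]
insert 63:
  append 63 at index 9 → [31, 43, 33, 55, 54, 69, 44, 73, 65, 63] (no swap needed)
insert 42:
  append 42 at index 10 → [31, 43, 33, 55, 54, 69, 44, 73, 65, 63, 42]
  42 < parent 54 at index 4, swap → [31, 43, 33, 55, 42, 69, 44, 73, 65, 63, 54]
  42 < parent 43 at index 1, swap → [31, 42, 33, 55, 43, 69, 44, 73, 65, 63, 54]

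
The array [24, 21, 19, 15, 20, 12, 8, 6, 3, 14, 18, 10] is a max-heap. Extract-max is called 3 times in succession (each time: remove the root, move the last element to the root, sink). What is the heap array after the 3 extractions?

extract-max #1 returns 24:
  remove root 24; move last element 10 to root → [10, 21, 19, 15, 20, 12, 8, 6, 3, 14, 18]
  10 vs larger child 21 at index 1, swap → [21, 10, 19, 15, 20, 12, 8, 6, 3, 14, 18]
  10 vs larger child 20 at index 4, swap → [21, 20, 19, 15, 10, 12, 8, 6, 3, 14, 18]
  10 vs larger child 18 at index 10, swap → [21, 20, 19, 15, 18, 12, 8, 6, 3, 14, 10]
extract-max #2 returns 21:
  remove root 21; move last element 10 to root → [10, 20, 19, 15, 18, 12, 8, 6, 3, 14]
  10 vs larger child 20 at index 1, swap → [20, 10, 19, 15, 18, 12, 8, 6, 3, 14]
  10 vs larger child 18 at index 4, swap → [20, 18, 19, 15, 10, 12, 8, 6, 3, 14]
  10 vs only child 14 at index 9, swap → [20, 18, 19, 15, 14, 12, 8, 6, 3, 10]
extract-max #3 returns 20:
  remove root 20; move last element 10 to root → [10, 18, 19, 15, 14, 12, 8, 6, 3]
  10 vs larger child 19 at index 2, swap → [19, 18, 10, 15, 14, 12, 8, 6, 3]
  10 vs larger child 12 at index 5, swap → [19, 18, 12, 15, 14, 10, 8, 6, 3]

[19, 18, 12, 15, 14, 10, 8, 6, 3]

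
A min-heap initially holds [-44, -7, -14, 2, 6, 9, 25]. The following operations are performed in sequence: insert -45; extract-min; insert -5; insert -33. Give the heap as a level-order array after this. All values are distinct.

[-44, -33, -14, -7, 6, 9, 25, 2, -5]

insert -45:
  append -45 at index 7 → [-44, -7, -14, 2, 6, 9, 25, -45]
  -45 < parent 2 at index 3, swap → [-44, -7, -14, -45, 6, 9, 25, 2]
  -45 < parent -7 at index 1, swap → [-44, -45, -14, -7, 6, 9, 25, 2]
  -45 < parent -44 at index 0, swap → [-45, -44, -14, -7, 6, 9, 25, 2]
extract-min → returns -45:
  remove root -45; move last element 2 to root → [2, -44, -14, -7, 6, 9, 25]
  2 vs smaller child -44 at index 1, swap → [-44, 2, -14, -7, 6, 9, 25]
  2 vs smaller child -7 at index 3, swap → [-44, -7, -14, 2, 6, 9, 25]
insert -5:
  append -5 at index 7 → [-44, -7, -14, 2, 6, 9, 25, -5]
  -5 < parent 2 at index 3, swap → [-44, -7, -14, -5, 6, 9, 25, 2]
insert -33:
  append -33 at index 8 → [-44, -7, -14, -5, 6, 9, 25, 2, -33]
  -33 < parent -5 at index 3, swap → [-44, -7, -14, -33, 6, 9, 25, 2, -5]
  -33 < parent -7 at index 1, swap → [-44, -33, -14, -7, 6, 9, 25, 2, -5]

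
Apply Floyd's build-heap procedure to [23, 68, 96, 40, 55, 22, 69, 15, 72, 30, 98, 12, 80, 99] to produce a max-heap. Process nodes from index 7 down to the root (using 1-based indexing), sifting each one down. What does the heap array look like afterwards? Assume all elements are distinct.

[99, 98, 96, 72, 68, 80, 69, 15, 40, 30, 55, 12, 22, 23]

sift down from index 7:
  69 vs only child 99 at index 14, swap → [23, 68, 96, 40, 55, 22, 99, 15, 72, 30, 98, 12, 80, 69]
sift down from index 6:
  22 vs larger child 80 at index 13, swap → [23, 68, 96, 40, 55, 80, 99, 15, 72, 30, 98, 12, 22, 69]
sift down from index 5:
  55 vs larger child 98 at index 11, swap → [23, 68, 96, 40, 98, 80, 99, 15, 72, 30, 55, 12, 22, 69]
sift down from index 4:
  40 vs larger child 72 at index 9, swap → [23, 68, 96, 72, 98, 80, 99, 15, 40, 30, 55, 12, 22, 69]
sift down from index 3:
  96 vs larger child 99 at index 7, swap → [23, 68, 99, 72, 98, 80, 96, 15, 40, 30, 55, 12, 22, 69]
sift down from index 2:
  68 vs larger child 98 at index 5, swap → [23, 98, 99, 72, 68, 80, 96, 15, 40, 30, 55, 12, 22, 69]
sift down from index 1:
  23 vs larger child 99 at index 3, swap → [99, 98, 23, 72, 68, 80, 96, 15, 40, 30, 55, 12, 22, 69]
  23 vs larger child 96 at index 7, swap → [99, 98, 96, 72, 68, 80, 23, 15, 40, 30, 55, 12, 22, 69]
  23 vs only child 69 at index 14, swap → [99, 98, 96, 72, 68, 80, 69, 15, 40, 30, 55, 12, 22, 23]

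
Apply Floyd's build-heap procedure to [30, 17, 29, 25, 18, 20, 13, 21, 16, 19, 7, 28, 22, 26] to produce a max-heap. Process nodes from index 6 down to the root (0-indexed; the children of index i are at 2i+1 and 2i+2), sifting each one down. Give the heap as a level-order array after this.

sift down from index 6:
  13 vs only child 26 at index 13, swap → [30, 17, 29, 25, 18, 20, 26, 21, 16, 19, 7, 28, 22, 13]
sift down from index 5:
  20 vs larger child 28 at index 11, swap → [30, 17, 29, 25, 18, 28, 26, 21, 16, 19, 7, 20, 22, 13]
sift down from index 4:
  18 vs larger child 19 at index 9, swap → [30, 17, 29, 25, 19, 28, 26, 21, 16, 18, 7, 20, 22, 13]
sift down from index 3: already satisfies heap property
sift down from index 2: already satisfies heap property
sift down from index 1:
  17 vs larger child 25 at index 3, swap → [30, 25, 29, 17, 19, 28, 26, 21, 16, 18, 7, 20, 22, 13]
  17 vs larger child 21 at index 7, swap → [30, 25, 29, 21, 19, 28, 26, 17, 16, 18, 7, 20, 22, 13]
sift down from index 0: already satisfies heap property

[30, 25, 29, 21, 19, 28, 26, 17, 16, 18, 7, 20, 22, 13]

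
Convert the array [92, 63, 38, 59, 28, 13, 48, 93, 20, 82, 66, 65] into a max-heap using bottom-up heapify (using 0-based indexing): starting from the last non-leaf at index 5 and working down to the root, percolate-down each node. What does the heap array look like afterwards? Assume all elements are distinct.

[93, 92, 65, 63, 82, 38, 48, 59, 20, 28, 66, 13]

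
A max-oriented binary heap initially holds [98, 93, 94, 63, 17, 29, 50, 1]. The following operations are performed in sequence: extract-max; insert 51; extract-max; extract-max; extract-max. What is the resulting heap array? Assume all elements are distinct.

extract-max → returns 98:
  remove root 98; move last element 1 to root → [1, 93, 94, 63, 17, 29, 50]
  1 vs larger child 94 at index 2, swap → [94, 93, 1, 63, 17, 29, 50]
  1 vs larger child 50 at index 6, swap → [94, 93, 50, 63, 17, 29, 1]
insert 51:
  append 51 at index 7 → [94, 93, 50, 63, 17, 29, 1, 51] (no swap needed)
extract-max → returns 94:
  remove root 94; move last element 51 to root → [51, 93, 50, 63, 17, 29, 1]
  51 vs larger child 93 at index 1, swap → [93, 51, 50, 63, 17, 29, 1]
  51 vs larger child 63 at index 3, swap → [93, 63, 50, 51, 17, 29, 1]
extract-max → returns 93:
  remove root 93; move last element 1 to root → [1, 63, 50, 51, 17, 29]
  1 vs larger child 63 at index 1, swap → [63, 1, 50, 51, 17, 29]
  1 vs larger child 51 at index 3, swap → [63, 51, 50, 1, 17, 29]
extract-max → returns 63:
  remove root 63; move last element 29 to root → [29, 51, 50, 1, 17]
  29 vs larger child 51 at index 1, swap → [51, 29, 50, 1, 17]

[51, 29, 50, 1, 17]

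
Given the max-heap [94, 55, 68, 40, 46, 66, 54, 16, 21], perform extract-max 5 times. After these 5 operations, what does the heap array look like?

extract-max #1 returns 94:
  remove root 94; move last element 21 to root → [21, 55, 68, 40, 46, 66, 54, 16]
  21 vs larger child 68 at index 2, swap → [68, 55, 21, 40, 46, 66, 54, 16]
  21 vs larger child 66 at index 5, swap → [68, 55, 66, 40, 46, 21, 54, 16]
extract-max #2 returns 68:
  remove root 68; move last element 16 to root → [16, 55, 66, 40, 46, 21, 54]
  16 vs larger child 66 at index 2, swap → [66, 55, 16, 40, 46, 21, 54]
  16 vs larger child 54 at index 6, swap → [66, 55, 54, 40, 46, 21, 16]
extract-max #3 returns 66:
  remove root 66; move last element 16 to root → [16, 55, 54, 40, 46, 21]
  16 vs larger child 55 at index 1, swap → [55, 16, 54, 40, 46, 21]
  16 vs larger child 46 at index 4, swap → [55, 46, 54, 40, 16, 21]
extract-max #4 returns 55:
  remove root 55; move last element 21 to root → [21, 46, 54, 40, 16]
  21 vs larger child 54 at index 2, swap → [54, 46, 21, 40, 16]
extract-max #5 returns 54:
  remove root 54; move last element 16 to root → [16, 46, 21, 40]
  16 vs larger child 46 at index 1, swap → [46, 16, 21, 40]
  16 vs only child 40 at index 3, swap → [46, 40, 21, 16]

[46, 40, 21, 16]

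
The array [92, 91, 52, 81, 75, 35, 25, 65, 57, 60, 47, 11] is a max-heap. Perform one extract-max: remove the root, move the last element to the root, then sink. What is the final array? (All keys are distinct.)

[91, 81, 52, 65, 75, 35, 25, 11, 57, 60, 47]

remove root 92; move last element 11 to root → [11, 91, 52, 81, 75, 35, 25, 65, 57, 60, 47]
11 vs larger child 91 at index 1, swap → [91, 11, 52, 81, 75, 35, 25, 65, 57, 60, 47]
11 vs larger child 81 at index 3, swap → [91, 81, 52, 11, 75, 35, 25, 65, 57, 60, 47]
11 vs larger child 65 at index 7, swap → [91, 81, 52, 65, 75, 35, 25, 11, 57, 60, 47]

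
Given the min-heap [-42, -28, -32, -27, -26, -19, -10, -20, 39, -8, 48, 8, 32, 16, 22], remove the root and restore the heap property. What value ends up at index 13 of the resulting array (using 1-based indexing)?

remove root -42; move last element 22 to root → [22, -28, -32, -27, -26, -19, -10, -20, 39, -8, 48, 8, 32, 16]
22 vs smaller child -32 at index 3, swap → [-32, -28, 22, -27, -26, -19, -10, -20, 39, -8, 48, 8, 32, 16]
22 vs smaller child -19 at index 6, swap → [-32, -28, -19, -27, -26, 22, -10, -20, 39, -8, 48, 8, 32, 16]
22 vs smaller child 8 at index 12, swap → [-32, -28, -19, -27, -26, 8, -10, -20, 39, -8, 48, 22, 32, 16]
resulting array: [-32, -28, -19, -27, -26, 8, -10, -20, 39, -8, 48, 22, 32, 16]

32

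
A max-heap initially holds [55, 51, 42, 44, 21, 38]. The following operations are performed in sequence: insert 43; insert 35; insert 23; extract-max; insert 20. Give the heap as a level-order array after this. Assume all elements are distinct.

[51, 44, 43, 35, 21, 38, 42, 23, 20]

insert 43:
  append 43 at index 6 → [55, 51, 42, 44, 21, 38, 43]
  43 > parent 42 at index 2, swap → [55, 51, 43, 44, 21, 38, 42]
insert 35:
  append 35 at index 7 → [55, 51, 43, 44, 21, 38, 42, 35] (no swap needed)
insert 23:
  append 23 at index 8 → [55, 51, 43, 44, 21, 38, 42, 35, 23] (no swap needed)
extract-max → returns 55:
  remove root 55; move last element 23 to root → [23, 51, 43, 44, 21, 38, 42, 35]
  23 vs larger child 51 at index 1, swap → [51, 23, 43, 44, 21, 38, 42, 35]
  23 vs larger child 44 at index 3, swap → [51, 44, 43, 23, 21, 38, 42, 35]
  23 vs only child 35 at index 7, swap → [51, 44, 43, 35, 21, 38, 42, 23]
insert 20:
  append 20 at index 8 → [51, 44, 43, 35, 21, 38, 42, 23, 20] (no swap needed)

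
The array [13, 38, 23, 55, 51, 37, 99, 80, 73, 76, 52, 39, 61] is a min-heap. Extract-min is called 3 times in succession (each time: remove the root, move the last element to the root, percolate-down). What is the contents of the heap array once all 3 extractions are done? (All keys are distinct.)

extract-min #1 returns 13:
  remove root 13; move last element 61 to root → [61, 38, 23, 55, 51, 37, 99, 80, 73, 76, 52, 39]
  61 vs smaller child 23 at index 2, swap → [23, 38, 61, 55, 51, 37, 99, 80, 73, 76, 52, 39]
  61 vs smaller child 37 at index 5, swap → [23, 38, 37, 55, 51, 61, 99, 80, 73, 76, 52, 39]
  61 vs only child 39 at index 11, swap → [23, 38, 37, 55, 51, 39, 99, 80, 73, 76, 52, 61]
extract-min #2 returns 23:
  remove root 23; move last element 61 to root → [61, 38, 37, 55, 51, 39, 99, 80, 73, 76, 52]
  61 vs smaller child 37 at index 2, swap → [37, 38, 61, 55, 51, 39, 99, 80, 73, 76, 52]
  61 vs smaller child 39 at index 5, swap → [37, 38, 39, 55, 51, 61, 99, 80, 73, 76, 52]
extract-min #3 returns 37:
  remove root 37; move last element 52 to root → [52, 38, 39, 55, 51, 61, 99, 80, 73, 76]
  52 vs smaller child 38 at index 1, swap → [38, 52, 39, 55, 51, 61, 99, 80, 73, 76]
  52 vs smaller child 51 at index 4, swap → [38, 51, 39, 55, 52, 61, 99, 80, 73, 76]

[38, 51, 39, 55, 52, 61, 99, 80, 73, 76]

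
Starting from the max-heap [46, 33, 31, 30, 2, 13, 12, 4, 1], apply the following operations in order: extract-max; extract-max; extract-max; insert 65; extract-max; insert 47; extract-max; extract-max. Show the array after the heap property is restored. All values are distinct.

extract-max → returns 46:
  remove root 46; move last element 1 to root → [1, 33, 31, 30, 2, 13, 12, 4]
  1 vs larger child 33 at index 1, swap → [33, 1, 31, 30, 2, 13, 12, 4]
  1 vs larger child 30 at index 3, swap → [33, 30, 31, 1, 2, 13, 12, 4]
  1 vs only child 4 at index 7, swap → [33, 30, 31, 4, 2, 13, 12, 1]
extract-max → returns 33:
  remove root 33; move last element 1 to root → [1, 30, 31, 4, 2, 13, 12]
  1 vs larger child 31 at index 2, swap → [31, 30, 1, 4, 2, 13, 12]
  1 vs larger child 13 at index 5, swap → [31, 30, 13, 4, 2, 1, 12]
extract-max → returns 31:
  remove root 31; move last element 12 to root → [12, 30, 13, 4, 2, 1]
  12 vs larger child 30 at index 1, swap → [30, 12, 13, 4, 2, 1]
insert 65:
  append 65 at index 6 → [30, 12, 13, 4, 2, 1, 65]
  65 > parent 13 at index 2, swap → [30, 12, 65, 4, 2, 1, 13]
  65 > parent 30 at index 0, swap → [65, 12, 30, 4, 2, 1, 13]
extract-max → returns 65:
  remove root 65; move last element 13 to root → [13, 12, 30, 4, 2, 1]
  13 vs larger child 30 at index 2, swap → [30, 12, 13, 4, 2, 1]
insert 47:
  append 47 at index 6 → [30, 12, 13, 4, 2, 1, 47]
  47 > parent 13 at index 2, swap → [30, 12, 47, 4, 2, 1, 13]
  47 > parent 30 at index 0, swap → [47, 12, 30, 4, 2, 1, 13]
extract-max → returns 47:
  remove root 47; move last element 13 to root → [13, 12, 30, 4, 2, 1]
  13 vs larger child 30 at index 2, swap → [30, 12, 13, 4, 2, 1]
extract-max → returns 30:
  remove root 30; move last element 1 to root → [1, 12, 13, 4, 2]
  1 vs larger child 13 at index 2, swap → [13, 12, 1, 4, 2]

[13, 12, 1, 4, 2]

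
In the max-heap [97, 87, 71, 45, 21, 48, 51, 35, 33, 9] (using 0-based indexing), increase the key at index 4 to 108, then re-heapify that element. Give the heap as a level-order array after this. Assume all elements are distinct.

[108, 97, 71, 45, 87, 48, 51, 35, 33, 9]

set index 4 from 21 to 108 → [97, 87, 71, 45, 108, 48, 51, 35, 33, 9]
108 > parent 87 at index 1, swap → [97, 108, 71, 45, 87, 48, 51, 35, 33, 9]
108 > parent 97 at index 0, swap → [108, 97, 71, 45, 87, 48, 51, 35, 33, 9]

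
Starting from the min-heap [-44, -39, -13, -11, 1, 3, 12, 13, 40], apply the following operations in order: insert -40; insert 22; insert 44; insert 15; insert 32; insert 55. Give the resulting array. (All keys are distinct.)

insert -40:
  append -40 at index 9 → [-44, -39, -13, -11, 1, 3, 12, 13, 40, -40]
  -40 < parent 1 at index 4, swap → [-44, -39, -13, -11, -40, 3, 12, 13, 40, 1]
  -40 < parent -39 at index 1, swap → [-44, -40, -13, -11, -39, 3, 12, 13, 40, 1]
insert 22:
  append 22 at index 10 → [-44, -40, -13, -11, -39, 3, 12, 13, 40, 1, 22] (no swap needed)
insert 44:
  append 44 at index 11 → [-44, -40, -13, -11, -39, 3, 12, 13, 40, 1, 22, 44] (no swap needed)
insert 15:
  append 15 at index 12 → [-44, -40, -13, -11, -39, 3, 12, 13, 40, 1, 22, 44, 15] (no swap needed)
insert 32:
  append 32 at index 13 → [-44, -40, -13, -11, -39, 3, 12, 13, 40, 1, 22, 44, 15, 32] (no swap needed)
insert 55:
  append 55 at index 14 → [-44, -40, -13, -11, -39, 3, 12, 13, 40, 1, 22, 44, 15, 32, 55] (no swap needed)

[-44, -40, -13, -11, -39, 3, 12, 13, 40, 1, 22, 44, 15, 32, 55]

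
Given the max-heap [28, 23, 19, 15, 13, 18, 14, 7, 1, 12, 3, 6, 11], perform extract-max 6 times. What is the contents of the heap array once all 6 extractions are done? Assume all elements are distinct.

[13, 12, 6, 11, 7, 1, 3]

extract-max #1 returns 28:
  remove root 28; move last element 11 to root → [11, 23, 19, 15, 13, 18, 14, 7, 1, 12, 3, 6]
  11 vs larger child 23 at index 1, swap → [23, 11, 19, 15, 13, 18, 14, 7, 1, 12, 3, 6]
  11 vs larger child 15 at index 3, swap → [23, 15, 19, 11, 13, 18, 14, 7, 1, 12, 3, 6]
extract-max #2 returns 23:
  remove root 23; move last element 6 to root → [6, 15, 19, 11, 13, 18, 14, 7, 1, 12, 3]
  6 vs larger child 19 at index 2, swap → [19, 15, 6, 11, 13, 18, 14, 7, 1, 12, 3]
  6 vs larger child 18 at index 5, swap → [19, 15, 18, 11, 13, 6, 14, 7, 1, 12, 3]
extract-max #3 returns 19:
  remove root 19; move last element 3 to root → [3, 15, 18, 11, 13, 6, 14, 7, 1, 12]
  3 vs larger child 18 at index 2, swap → [18, 15, 3, 11, 13, 6, 14, 7, 1, 12]
  3 vs larger child 14 at index 6, swap → [18, 15, 14, 11, 13, 6, 3, 7, 1, 12]
extract-max #4 returns 18:
  remove root 18; move last element 12 to root → [12, 15, 14, 11, 13, 6, 3, 7, 1]
  12 vs larger child 15 at index 1, swap → [15, 12, 14, 11, 13, 6, 3, 7, 1]
  12 vs larger child 13 at index 4, swap → [15, 13, 14, 11, 12, 6, 3, 7, 1]
extract-max #5 returns 15:
  remove root 15; move last element 1 to root → [1, 13, 14, 11, 12, 6, 3, 7]
  1 vs larger child 14 at index 2, swap → [14, 13, 1, 11, 12, 6, 3, 7]
  1 vs larger child 6 at index 5, swap → [14, 13, 6, 11, 12, 1, 3, 7]
extract-max #6 returns 14:
  remove root 14; move last element 7 to root → [7, 13, 6, 11, 12, 1, 3]
  7 vs larger child 13 at index 1, swap → [13, 7, 6, 11, 12, 1, 3]
  7 vs larger child 12 at index 4, swap → [13, 12, 6, 11, 7, 1, 3]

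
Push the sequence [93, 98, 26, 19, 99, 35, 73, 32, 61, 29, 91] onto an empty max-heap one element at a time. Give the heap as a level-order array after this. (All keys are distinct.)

[99, 98, 73, 61, 93, 26, 35, 19, 32, 29, 91]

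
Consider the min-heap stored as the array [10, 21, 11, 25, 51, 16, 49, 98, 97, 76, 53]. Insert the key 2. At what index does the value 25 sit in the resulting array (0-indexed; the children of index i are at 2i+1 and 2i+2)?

3

append 2 at index 11 → [10, 21, 11, 25, 51, 16, 49, 98, 97, 76, 53, 2]
2 < parent 16 at index 5, swap → [10, 21, 11, 25, 51, 2, 49, 98, 97, 76, 53, 16]
2 < parent 11 at index 2, swap → [10, 21, 2, 25, 51, 11, 49, 98, 97, 76, 53, 16]
2 < parent 10 at index 0, swap → [2, 21, 10, 25, 51, 11, 49, 98, 97, 76, 53, 16]
resulting array: [2, 21, 10, 25, 51, 11, 49, 98, 97, 76, 53, 16]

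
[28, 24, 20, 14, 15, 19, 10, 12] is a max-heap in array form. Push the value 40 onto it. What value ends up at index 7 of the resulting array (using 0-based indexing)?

12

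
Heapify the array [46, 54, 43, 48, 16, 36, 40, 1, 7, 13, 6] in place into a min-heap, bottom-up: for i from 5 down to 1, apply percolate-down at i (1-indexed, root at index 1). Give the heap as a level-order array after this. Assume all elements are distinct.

sift down from index 5:
  16 vs smaller child 6 at index 11, swap → [46, 54, 43, 48, 6, 36, 40, 1, 7, 13, 16]
sift down from index 4:
  48 vs smaller child 1 at index 8, swap → [46, 54, 43, 1, 6, 36, 40, 48, 7, 13, 16]
sift down from index 3:
  43 vs smaller child 36 at index 6, swap → [46, 54, 36, 1, 6, 43, 40, 48, 7, 13, 16]
sift down from index 2:
  54 vs smaller child 1 at index 4, swap → [46, 1, 36, 54, 6, 43, 40, 48, 7, 13, 16]
  54 vs smaller child 7 at index 9, swap → [46, 1, 36, 7, 6, 43, 40, 48, 54, 13, 16]
sift down from index 1:
  46 vs smaller child 1 at index 2, swap → [1, 46, 36, 7, 6, 43, 40, 48, 54, 13, 16]
  46 vs smaller child 6 at index 5, swap → [1, 6, 36, 7, 46, 43, 40, 48, 54, 13, 16]
  46 vs smaller child 13 at index 10, swap → [1, 6, 36, 7, 13, 43, 40, 48, 54, 46, 16]

[1, 6, 36, 7, 13, 43, 40, 48, 54, 46, 16]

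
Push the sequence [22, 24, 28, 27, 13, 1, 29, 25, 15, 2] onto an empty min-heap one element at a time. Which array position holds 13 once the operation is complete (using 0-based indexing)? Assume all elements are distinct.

2

Insert 22:
  append 22 at index 0 → [22] (no swap needed)
Insert 24:
  append 24 at index 1 → [22, 24] (no swap needed)
Insert 28:
  append 28 at index 2 → [22, 24, 28] (no swap needed)
Insert 27:
  append 27 at index 3 → [22, 24, 28, 27] (no swap needed)
Insert 13:
  append 13 at index 4 → [22, 24, 28, 27, 13]
  13 < parent 24 at index 1, swap → [22, 13, 28, 27, 24]
  13 < parent 22 at index 0, swap → [13, 22, 28, 27, 24]
Insert 1:
  append 1 at index 5 → [13, 22, 28, 27, 24, 1]
  1 < parent 28 at index 2, swap → [13, 22, 1, 27, 24, 28]
  1 < parent 13 at index 0, swap → [1, 22, 13, 27, 24, 28]
Insert 29:
  append 29 at index 6 → [1, 22, 13, 27, 24, 28, 29] (no swap needed)
Insert 25:
  append 25 at index 7 → [1, 22, 13, 27, 24, 28, 29, 25]
  25 < parent 27 at index 3, swap → [1, 22, 13, 25, 24, 28, 29, 27]
Insert 15:
  append 15 at index 8 → [1, 22, 13, 25, 24, 28, 29, 27, 15]
  15 < parent 25 at index 3, swap → [1, 22, 13, 15, 24, 28, 29, 27, 25]
  15 < parent 22 at index 1, swap → [1, 15, 13, 22, 24, 28, 29, 27, 25]
Insert 2:
  append 2 at index 9 → [1, 15, 13, 22, 24, 28, 29, 27, 25, 2]
  2 < parent 24 at index 4, swap → [1, 15, 13, 22, 2, 28, 29, 27, 25, 24]
  2 < parent 15 at index 1, swap → [1, 2, 13, 22, 15, 28, 29, 27, 25, 24]
resulting array: [1, 2, 13, 22, 15, 28, 29, 27, 25, 24]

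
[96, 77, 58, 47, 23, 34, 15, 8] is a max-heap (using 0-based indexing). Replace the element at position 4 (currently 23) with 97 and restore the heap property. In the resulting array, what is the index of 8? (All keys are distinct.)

7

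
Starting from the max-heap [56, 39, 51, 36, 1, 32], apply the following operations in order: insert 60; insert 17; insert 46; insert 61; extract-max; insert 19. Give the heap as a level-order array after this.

[60, 46, 56, 39, 19, 32, 51, 17, 36, 1]

insert 60:
  append 60 at index 6 → [56, 39, 51, 36, 1, 32, 60]
  60 > parent 51 at index 2, swap → [56, 39, 60, 36, 1, 32, 51]
  60 > parent 56 at index 0, swap → [60, 39, 56, 36, 1, 32, 51]
insert 17:
  append 17 at index 7 → [60, 39, 56, 36, 1, 32, 51, 17] (no swap needed)
insert 46:
  append 46 at index 8 → [60, 39, 56, 36, 1, 32, 51, 17, 46]
  46 > parent 36 at index 3, swap → [60, 39, 56, 46, 1, 32, 51, 17, 36]
  46 > parent 39 at index 1, swap → [60, 46, 56, 39, 1, 32, 51, 17, 36]
insert 61:
  append 61 at index 9 → [60, 46, 56, 39, 1, 32, 51, 17, 36, 61]
  61 > parent 1 at index 4, swap → [60, 46, 56, 39, 61, 32, 51, 17, 36, 1]
  61 > parent 46 at index 1, swap → [60, 61, 56, 39, 46, 32, 51, 17, 36, 1]
  61 > parent 60 at index 0, swap → [61, 60, 56, 39, 46, 32, 51, 17, 36, 1]
extract-max → returns 61:
  remove root 61; move last element 1 to root → [1, 60, 56, 39, 46, 32, 51, 17, 36]
  1 vs larger child 60 at index 1, swap → [60, 1, 56, 39, 46, 32, 51, 17, 36]
  1 vs larger child 46 at index 4, swap → [60, 46, 56, 39, 1, 32, 51, 17, 36]
insert 19:
  append 19 at index 9 → [60, 46, 56, 39, 1, 32, 51, 17, 36, 19]
  19 > parent 1 at index 4, swap → [60, 46, 56, 39, 19, 32, 51, 17, 36, 1]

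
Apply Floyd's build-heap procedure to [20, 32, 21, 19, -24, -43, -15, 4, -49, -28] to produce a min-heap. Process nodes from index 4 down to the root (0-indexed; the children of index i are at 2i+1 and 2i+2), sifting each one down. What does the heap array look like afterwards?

[-49, -28, -43, 4, -24, 21, -15, 32, 19, 20]

sift down from index 4:
  -24 vs only child -28 at index 9, swap → [20, 32, 21, 19, -28, -43, -15, 4, -49, -24]
sift down from index 3:
  19 vs smaller child -49 at index 8, swap → [20, 32, 21, -49, -28, -43, -15, 4, 19, -24]
sift down from index 2:
  21 vs smaller child -43 at index 5, swap → [20, 32, -43, -49, -28, 21, -15, 4, 19, -24]
sift down from index 1:
  32 vs smaller child -49 at index 3, swap → [20, -49, -43, 32, -28, 21, -15, 4, 19, -24]
  32 vs smaller child 4 at index 7, swap → [20, -49, -43, 4, -28, 21, -15, 32, 19, -24]
sift down from index 0:
  20 vs smaller child -49 at index 1, swap → [-49, 20, -43, 4, -28, 21, -15, 32, 19, -24]
  20 vs smaller child -28 at index 4, swap → [-49, -28, -43, 4, 20, 21, -15, 32, 19, -24]
  20 vs only child -24 at index 9, swap → [-49, -28, -43, 4, -24, 21, -15, 32, 19, 20]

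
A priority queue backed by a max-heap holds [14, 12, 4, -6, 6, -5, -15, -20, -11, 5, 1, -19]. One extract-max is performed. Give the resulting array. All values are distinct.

[12, 6, 4, -6, 5, -5, -15, -20, -11, -19, 1]

remove root 14; move last element -19 to root → [-19, 12, 4, -6, 6, -5, -15, -20, -11, 5, 1]
-19 vs larger child 12 at index 1, swap → [12, -19, 4, -6, 6, -5, -15, -20, -11, 5, 1]
-19 vs larger child 6 at index 4, swap → [12, 6, 4, -6, -19, -5, -15, -20, -11, 5, 1]
-19 vs larger child 5 at index 9, swap → [12, 6, 4, -6, 5, -5, -15, -20, -11, -19, 1]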